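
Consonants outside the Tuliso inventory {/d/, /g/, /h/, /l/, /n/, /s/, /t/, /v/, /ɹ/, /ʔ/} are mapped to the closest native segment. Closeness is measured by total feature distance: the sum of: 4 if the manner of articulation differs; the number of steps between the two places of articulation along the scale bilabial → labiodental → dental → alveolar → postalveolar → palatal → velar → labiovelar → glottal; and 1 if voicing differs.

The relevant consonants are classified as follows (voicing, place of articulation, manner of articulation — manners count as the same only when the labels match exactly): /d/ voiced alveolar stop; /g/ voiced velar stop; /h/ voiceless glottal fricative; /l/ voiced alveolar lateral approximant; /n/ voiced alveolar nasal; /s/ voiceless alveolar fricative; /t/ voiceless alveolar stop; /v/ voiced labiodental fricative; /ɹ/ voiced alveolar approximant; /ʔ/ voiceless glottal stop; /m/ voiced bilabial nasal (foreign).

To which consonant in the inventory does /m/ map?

n

/n/ is closest: same manner (nasal), place distance 3 (bilabial→alveolar), same voicing; total 3. Next closest is /v/ at distance 5.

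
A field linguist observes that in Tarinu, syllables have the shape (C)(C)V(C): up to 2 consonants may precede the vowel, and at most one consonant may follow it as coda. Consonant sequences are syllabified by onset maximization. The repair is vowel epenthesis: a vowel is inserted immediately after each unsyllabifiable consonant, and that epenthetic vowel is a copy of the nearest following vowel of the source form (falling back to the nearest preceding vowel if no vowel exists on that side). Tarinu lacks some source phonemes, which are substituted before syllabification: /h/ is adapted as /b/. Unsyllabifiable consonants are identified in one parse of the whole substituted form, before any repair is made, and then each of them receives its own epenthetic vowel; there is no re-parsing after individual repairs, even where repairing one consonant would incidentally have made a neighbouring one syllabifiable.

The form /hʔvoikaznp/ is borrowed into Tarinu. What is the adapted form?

boʔvoikaznapa

Substitution: /h/ → /b/, giving /bʔvoikaznp/.
Syllabifying with onset maximization leaves /b/, /n/, /p/ stranded (at most one coda consonant is licensed; onsets may contain at most 2 consonants).
Epenthesis after each stranded consonant: /b/ → /bo/, /n/ → /na/, /p/ → /pa/.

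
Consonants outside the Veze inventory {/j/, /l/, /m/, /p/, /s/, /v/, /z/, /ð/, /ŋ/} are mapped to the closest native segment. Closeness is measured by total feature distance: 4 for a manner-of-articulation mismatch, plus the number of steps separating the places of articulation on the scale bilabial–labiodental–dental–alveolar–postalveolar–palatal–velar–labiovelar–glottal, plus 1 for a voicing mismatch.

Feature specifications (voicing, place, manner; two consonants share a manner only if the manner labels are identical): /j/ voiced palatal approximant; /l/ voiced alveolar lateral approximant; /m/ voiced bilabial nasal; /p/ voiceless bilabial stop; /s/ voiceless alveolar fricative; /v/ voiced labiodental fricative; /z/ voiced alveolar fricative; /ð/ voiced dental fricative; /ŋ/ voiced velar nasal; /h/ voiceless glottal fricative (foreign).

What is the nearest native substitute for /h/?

s

/s/ is closest: same manner (fricative), place distance 5 (glottal→alveolar), same voicing; total 5. Next closest is /z/ at distance 6.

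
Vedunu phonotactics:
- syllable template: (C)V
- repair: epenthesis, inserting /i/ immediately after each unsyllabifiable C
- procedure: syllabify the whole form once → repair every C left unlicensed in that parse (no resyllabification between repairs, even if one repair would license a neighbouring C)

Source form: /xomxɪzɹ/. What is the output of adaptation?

xomixɪziɹi

Syllabifying with onset maximization leaves /m/, /z/, /ɹ/ stranded (no codas are permitted; onsets are limited to one consonant).
Epenthesis after each stranded consonant: /m/ → /mi/, /z/ → /zi/, /ɹ/ → /ɹi/.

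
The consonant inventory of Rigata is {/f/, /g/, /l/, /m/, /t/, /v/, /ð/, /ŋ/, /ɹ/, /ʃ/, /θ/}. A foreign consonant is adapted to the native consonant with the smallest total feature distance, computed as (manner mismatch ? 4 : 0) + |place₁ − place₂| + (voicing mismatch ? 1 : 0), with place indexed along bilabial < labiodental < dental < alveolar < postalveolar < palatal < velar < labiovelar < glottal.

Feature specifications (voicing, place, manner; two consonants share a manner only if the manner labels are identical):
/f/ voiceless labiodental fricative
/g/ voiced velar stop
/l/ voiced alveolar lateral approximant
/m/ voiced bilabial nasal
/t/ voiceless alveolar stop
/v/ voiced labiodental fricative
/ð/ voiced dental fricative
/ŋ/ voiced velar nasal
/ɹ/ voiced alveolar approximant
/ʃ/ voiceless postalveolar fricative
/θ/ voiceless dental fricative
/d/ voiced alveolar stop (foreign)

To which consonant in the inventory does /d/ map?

/t/ is closest: same manner (stop), place distance 0 (alveolar→alveolar), voicing differs (+1); total 1. Next closest is /g/ at distance 3.

t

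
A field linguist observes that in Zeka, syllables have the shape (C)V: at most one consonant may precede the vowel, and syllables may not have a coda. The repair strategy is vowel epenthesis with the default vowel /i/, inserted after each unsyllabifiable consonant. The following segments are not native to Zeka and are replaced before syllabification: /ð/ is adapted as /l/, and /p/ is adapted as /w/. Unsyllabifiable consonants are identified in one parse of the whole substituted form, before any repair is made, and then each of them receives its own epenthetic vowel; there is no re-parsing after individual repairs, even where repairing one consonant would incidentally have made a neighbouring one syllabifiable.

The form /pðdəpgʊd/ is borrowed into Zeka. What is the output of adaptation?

wilidəwigʊdi

Substitution: /p/ → /w/, /ð/ → /l/, giving /wldəwgʊd/.
Syllabifying with onset maximization leaves /w/, /l/, /w/, /d/ stranded (no codas are permitted; onsets are limited to one consonant).
Inserting the epenthetic vowel yields /w/ → /wi/, /l/ → /li/, /w/ → /wi/, /d/ → /di/.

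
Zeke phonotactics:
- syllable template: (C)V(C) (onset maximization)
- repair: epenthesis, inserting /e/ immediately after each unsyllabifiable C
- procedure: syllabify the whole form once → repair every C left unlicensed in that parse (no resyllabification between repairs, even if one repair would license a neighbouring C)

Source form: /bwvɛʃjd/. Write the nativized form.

bewevɛʃjede

Under (C)V(C), the unsyllabifiable consonants are /b/, /w/, /j/, /d/ (at most one coda consonant is licensed; onsets are limited to one consonant).
Each unlicensed consonant becomes the onset of a new syllable: /b/ → /be/, /w/ → /we/, /j/ → /je/, /d/ → /de/.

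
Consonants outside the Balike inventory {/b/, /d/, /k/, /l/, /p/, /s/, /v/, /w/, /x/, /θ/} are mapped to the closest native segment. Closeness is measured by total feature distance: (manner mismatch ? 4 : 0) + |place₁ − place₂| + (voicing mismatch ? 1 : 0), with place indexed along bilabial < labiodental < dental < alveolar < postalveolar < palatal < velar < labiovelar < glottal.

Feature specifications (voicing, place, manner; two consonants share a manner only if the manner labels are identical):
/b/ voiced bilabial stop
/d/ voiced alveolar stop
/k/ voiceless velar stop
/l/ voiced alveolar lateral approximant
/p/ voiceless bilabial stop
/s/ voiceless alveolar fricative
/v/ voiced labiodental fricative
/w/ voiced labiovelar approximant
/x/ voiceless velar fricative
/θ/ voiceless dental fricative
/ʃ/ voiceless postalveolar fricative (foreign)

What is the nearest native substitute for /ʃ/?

s

/s/ is closest: same manner (fricative), place distance 1 (postalveolar→alveolar), same voicing; total 1. Next closest is /x/ at distance 2.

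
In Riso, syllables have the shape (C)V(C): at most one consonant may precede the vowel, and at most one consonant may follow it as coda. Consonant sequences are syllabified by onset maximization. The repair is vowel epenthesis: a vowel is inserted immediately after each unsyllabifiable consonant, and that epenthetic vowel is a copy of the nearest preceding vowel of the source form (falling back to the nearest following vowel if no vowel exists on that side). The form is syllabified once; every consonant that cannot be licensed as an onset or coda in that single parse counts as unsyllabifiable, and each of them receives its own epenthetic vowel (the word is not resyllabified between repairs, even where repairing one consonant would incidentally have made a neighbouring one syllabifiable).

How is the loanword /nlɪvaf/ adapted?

Syllabifying with onset maximization leaves /n/ stranded (at most one coda consonant is licensed; onsets are limited to one consonant).
Epenthesis after each stranded consonant: /n/ → /nɪ/.

nɪlɪvaf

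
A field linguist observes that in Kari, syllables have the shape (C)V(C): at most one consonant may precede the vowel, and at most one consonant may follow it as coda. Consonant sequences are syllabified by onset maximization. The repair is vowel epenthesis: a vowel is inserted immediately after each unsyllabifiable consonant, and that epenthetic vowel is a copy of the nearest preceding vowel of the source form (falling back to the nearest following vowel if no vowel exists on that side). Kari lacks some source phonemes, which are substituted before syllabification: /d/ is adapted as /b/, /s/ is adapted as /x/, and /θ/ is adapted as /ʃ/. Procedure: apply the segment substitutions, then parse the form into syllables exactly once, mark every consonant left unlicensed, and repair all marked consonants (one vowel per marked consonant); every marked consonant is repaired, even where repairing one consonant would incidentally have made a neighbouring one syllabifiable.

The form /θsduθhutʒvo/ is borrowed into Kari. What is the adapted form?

Substitution: /θ/ → /ʃ/, /s/ → /x/, /d/ → /b/, giving /ʃxbuʃhutʒvo/.
Under (C)V(C), the unsyllabifiable consonants are /ʃ/, /x/, /ʒ/ (at most one coda consonant is licensed; onsets are limited to one consonant).
Each unlicensed consonant becomes the onset of a new syllable: /ʃ/ → /ʃu/, /x/ → /xu/, /ʒ/ → /ʒu/.

ʃuxubuʃhutʒuvo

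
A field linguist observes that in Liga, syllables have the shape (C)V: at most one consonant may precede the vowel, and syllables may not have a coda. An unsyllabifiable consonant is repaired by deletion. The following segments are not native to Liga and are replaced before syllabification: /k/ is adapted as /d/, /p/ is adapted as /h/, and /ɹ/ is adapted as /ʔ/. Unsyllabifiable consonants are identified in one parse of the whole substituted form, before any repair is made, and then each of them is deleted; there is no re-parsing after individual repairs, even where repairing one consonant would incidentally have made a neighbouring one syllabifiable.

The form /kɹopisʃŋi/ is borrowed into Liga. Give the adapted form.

ʔohiŋi

Substitution: /k/ → /d/, /ɹ/ → /ʔ/, /p/ → /h/, giving /dʔohisʃŋi/.
Under (C)V, the unsyllabifiable consonants are /d/, /s/, /ʃ/ (no codas are permitted; onsets are limited to one consonant).
Each unlicensed consonant is deleted: /d/, /s/, /ʃ/.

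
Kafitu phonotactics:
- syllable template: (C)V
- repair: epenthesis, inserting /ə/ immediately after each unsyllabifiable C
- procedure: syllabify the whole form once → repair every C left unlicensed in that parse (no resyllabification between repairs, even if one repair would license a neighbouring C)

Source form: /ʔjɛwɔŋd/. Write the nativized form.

ʔəjɛwɔŋədə

The consonants /ʔ/, /ŋ/, /d/ cannot be parsed into a legal (C)V syllable (no codas are permitted; onsets are limited to one consonant).
Epenthesis after each stranded consonant: /ʔ/ → /ʔə/, /ŋ/ → /ŋə/, /d/ → /də/.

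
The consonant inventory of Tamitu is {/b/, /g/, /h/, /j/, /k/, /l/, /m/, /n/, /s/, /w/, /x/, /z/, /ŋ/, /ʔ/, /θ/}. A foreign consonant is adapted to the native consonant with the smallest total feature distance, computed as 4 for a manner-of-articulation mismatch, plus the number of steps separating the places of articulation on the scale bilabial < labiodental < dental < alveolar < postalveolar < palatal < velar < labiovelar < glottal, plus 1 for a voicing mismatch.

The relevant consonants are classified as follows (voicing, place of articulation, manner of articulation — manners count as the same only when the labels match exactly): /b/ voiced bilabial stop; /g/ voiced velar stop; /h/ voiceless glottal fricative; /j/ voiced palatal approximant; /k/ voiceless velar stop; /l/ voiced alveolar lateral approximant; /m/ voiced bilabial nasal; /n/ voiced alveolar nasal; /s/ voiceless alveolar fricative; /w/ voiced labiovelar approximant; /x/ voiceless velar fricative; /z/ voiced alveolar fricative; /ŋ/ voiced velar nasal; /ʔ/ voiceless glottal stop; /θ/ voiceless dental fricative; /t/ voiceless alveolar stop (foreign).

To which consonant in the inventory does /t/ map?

/k/ is closest: same manner (stop), place distance 3 (alveolar→velar), same voicing; total 3. Next closest is /b/ at distance 4.

k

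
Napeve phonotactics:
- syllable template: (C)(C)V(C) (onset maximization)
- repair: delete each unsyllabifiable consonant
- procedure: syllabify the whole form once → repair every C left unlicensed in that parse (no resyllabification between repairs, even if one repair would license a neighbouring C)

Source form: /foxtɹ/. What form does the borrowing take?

fox

Under (C)(C)V(C), the unsyllabifiable consonants are /t/, /ɹ/ (at most one coda consonant is licensed; onsets may contain at most 2 consonants).
Deleting the stranded consonants removes /t/, /ɹ/.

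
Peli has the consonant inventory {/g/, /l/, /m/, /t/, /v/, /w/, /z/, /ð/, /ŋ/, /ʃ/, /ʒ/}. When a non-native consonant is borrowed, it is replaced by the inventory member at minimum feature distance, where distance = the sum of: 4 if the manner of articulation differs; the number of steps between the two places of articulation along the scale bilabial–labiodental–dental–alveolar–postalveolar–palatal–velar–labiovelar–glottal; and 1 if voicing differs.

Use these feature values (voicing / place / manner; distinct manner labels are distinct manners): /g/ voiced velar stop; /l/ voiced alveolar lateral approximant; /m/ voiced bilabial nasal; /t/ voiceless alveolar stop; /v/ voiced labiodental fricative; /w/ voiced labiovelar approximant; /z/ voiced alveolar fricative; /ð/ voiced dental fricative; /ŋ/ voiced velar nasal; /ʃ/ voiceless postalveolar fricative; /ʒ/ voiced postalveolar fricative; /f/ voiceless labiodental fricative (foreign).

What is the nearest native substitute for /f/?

v

/v/ is closest: same manner (fricative), place distance 0 (labiodental→labiodental), voicing differs (+1); total 1. Next closest is /ð/ at distance 2.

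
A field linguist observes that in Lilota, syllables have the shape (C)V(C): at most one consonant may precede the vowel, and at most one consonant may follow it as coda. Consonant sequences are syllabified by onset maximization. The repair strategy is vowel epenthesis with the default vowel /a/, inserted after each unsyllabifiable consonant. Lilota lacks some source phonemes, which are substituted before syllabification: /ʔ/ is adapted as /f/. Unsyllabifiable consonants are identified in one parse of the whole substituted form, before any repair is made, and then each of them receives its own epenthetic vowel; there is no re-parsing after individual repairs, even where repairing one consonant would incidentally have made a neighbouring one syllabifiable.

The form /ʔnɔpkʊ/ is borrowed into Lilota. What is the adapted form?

Substitution: /ʔ/ → /f/, giving /fnɔpkʊ/.
Syllabifying with onset maximization leaves /f/ stranded (at most one coda consonant is licensed; onsets are limited to one consonant).
Inserting the epenthetic vowel yields /f/ → /fa/.

fanɔpkʊ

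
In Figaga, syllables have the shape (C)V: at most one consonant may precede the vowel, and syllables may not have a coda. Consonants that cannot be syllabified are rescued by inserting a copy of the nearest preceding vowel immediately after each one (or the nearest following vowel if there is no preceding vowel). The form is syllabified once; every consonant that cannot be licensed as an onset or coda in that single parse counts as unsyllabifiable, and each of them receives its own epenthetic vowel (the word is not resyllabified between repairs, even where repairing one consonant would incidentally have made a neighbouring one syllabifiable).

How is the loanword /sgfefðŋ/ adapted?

segefefeðeŋe

The consonants /s/, /g/, /f/, /ð/, /ŋ/ cannot be parsed into a legal (C)V syllable (no codas are permitted; onsets are limited to one consonant).
Each unlicensed consonant becomes the onset of a new syllable: /s/ → /se/, /g/ → /ge/, /f/ → /fe/, /ð/ → /ðe/, /ŋ/ → /ŋe/.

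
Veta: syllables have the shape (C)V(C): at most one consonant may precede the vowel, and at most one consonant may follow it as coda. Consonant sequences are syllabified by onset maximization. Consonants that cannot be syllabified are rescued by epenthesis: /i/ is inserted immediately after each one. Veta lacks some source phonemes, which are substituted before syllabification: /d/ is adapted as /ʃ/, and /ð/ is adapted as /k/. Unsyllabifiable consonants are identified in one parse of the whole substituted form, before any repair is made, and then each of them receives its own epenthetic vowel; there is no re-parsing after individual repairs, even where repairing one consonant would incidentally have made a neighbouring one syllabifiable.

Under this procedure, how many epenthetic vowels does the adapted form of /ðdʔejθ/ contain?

3

After substitution the input is /kʃʔejθ/.
The unsyllabifiable consonants are /k/, /ʃ/, /θ/; each receives one epenthetic vowel.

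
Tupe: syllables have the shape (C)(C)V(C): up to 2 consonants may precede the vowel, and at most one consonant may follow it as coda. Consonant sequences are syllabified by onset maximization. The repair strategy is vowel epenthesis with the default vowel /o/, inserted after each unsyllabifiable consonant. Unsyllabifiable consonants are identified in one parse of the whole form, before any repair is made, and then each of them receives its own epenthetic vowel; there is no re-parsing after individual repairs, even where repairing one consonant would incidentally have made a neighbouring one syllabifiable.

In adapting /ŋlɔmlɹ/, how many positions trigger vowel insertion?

2

The unsyllabifiable consonants are /l/, /ɹ/; each receives one epenthetic vowel.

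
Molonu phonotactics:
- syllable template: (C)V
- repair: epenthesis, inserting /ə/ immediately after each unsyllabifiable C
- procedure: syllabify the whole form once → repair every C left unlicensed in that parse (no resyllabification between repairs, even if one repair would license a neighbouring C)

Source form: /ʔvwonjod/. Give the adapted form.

The consonants /ʔ/, /v/, /n/, /d/ cannot be parsed into a legal (C)V syllable (no codas are permitted; onsets are limited to one consonant).
Epenthesis after each stranded consonant: /ʔ/ → /ʔə/, /v/ → /və/, /n/ → /nə/, /d/ → /də/.

ʔəvəwonəjodə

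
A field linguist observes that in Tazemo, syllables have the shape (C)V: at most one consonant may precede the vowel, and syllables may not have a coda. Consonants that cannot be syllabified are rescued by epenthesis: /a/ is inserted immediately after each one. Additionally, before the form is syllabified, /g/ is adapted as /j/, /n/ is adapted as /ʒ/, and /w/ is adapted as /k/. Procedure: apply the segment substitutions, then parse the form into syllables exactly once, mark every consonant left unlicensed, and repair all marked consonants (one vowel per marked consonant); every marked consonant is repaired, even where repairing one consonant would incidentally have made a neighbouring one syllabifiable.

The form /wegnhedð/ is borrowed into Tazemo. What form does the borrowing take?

kejaʒahedaða

Substitution: /w/ → /k/, /g/ → /j/, /n/ → /ʒ/, giving /kejʒhedð/.
Under (C)V, the unsyllabifiable consonants are /j/, /ʒ/, /d/, /ð/ (no codas are permitted; onsets are limited to one consonant).
Inserting the epenthetic vowel yields /j/ → /ja/, /ʒ/ → /ʒa/, /d/ → /da/, /ð/ → /ða/.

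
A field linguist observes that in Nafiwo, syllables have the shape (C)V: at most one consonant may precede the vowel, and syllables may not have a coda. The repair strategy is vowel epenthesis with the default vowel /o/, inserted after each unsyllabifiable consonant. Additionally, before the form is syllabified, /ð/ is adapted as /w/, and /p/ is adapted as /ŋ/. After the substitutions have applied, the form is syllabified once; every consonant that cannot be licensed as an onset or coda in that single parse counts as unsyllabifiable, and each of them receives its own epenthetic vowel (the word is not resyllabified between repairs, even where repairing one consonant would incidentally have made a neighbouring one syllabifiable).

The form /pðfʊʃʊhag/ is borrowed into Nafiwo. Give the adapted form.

Substitution: /p/ → /ŋ/, /ð/ → /w/, giving /ŋwfʊʃʊhag/.
The consonants /ŋ/, /w/, /g/ cannot be parsed into a legal (C)V syllable (no codas are permitted; onsets are limited to one consonant).
Epenthesis after each stranded consonant: /ŋ/ → /ŋo/, /w/ → /wo/, /g/ → /go/.

ŋowofʊʃʊhago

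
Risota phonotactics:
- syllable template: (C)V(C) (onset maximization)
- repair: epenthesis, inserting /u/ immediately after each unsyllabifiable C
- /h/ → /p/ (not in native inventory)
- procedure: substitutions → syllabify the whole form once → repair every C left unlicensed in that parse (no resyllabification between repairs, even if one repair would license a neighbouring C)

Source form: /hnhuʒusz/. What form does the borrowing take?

Substitution: /h/ → /p/, giving /pnpuʒusz/.
The consonants /p/, /n/, /z/ cannot be parsed into a legal (C)V(C) syllable (at most one coda consonant is licensed; onsets are limited to one consonant).
Epenthesis after each stranded consonant: /p/ → /pu/, /n/ → /nu/, /z/ → /zu/.

punupuʒuszu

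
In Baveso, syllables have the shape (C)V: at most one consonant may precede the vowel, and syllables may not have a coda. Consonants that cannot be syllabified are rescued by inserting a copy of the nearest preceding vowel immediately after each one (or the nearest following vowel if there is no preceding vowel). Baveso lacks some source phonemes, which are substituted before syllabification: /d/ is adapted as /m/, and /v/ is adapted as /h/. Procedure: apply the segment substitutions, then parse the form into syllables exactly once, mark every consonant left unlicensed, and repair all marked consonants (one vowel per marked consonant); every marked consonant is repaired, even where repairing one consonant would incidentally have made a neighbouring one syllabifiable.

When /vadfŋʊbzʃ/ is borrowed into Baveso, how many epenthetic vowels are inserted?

After substitution the input is /hamfŋʊbzʃ/.
The unsyllabifiable consonants are /m/, /f/, /b/, /z/, /ʃ/; each receives one epenthetic vowel.

5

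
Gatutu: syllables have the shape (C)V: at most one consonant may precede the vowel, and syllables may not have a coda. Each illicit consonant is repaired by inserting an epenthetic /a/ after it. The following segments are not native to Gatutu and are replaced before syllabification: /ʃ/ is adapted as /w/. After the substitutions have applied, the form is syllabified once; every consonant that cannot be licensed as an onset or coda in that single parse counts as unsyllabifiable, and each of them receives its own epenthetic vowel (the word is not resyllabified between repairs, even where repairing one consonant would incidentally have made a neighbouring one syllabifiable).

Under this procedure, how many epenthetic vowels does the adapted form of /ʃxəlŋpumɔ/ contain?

3

After substitution the input is /wxəlŋpumɔ/.
The unsyllabifiable consonants are /w/, /l/, /ŋ/; each receives one epenthetic vowel.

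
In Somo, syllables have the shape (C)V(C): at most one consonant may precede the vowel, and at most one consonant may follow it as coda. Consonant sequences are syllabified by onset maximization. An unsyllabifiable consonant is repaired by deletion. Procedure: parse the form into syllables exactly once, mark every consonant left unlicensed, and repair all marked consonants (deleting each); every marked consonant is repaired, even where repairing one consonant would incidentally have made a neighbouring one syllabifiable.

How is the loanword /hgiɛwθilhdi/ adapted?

The consonants /h/, /h/ cannot be parsed into a legal (C)V(C) syllable (at most one coda consonant is licensed; onsets are limited to one consonant).
Deletion applies to /h/, /h/.

giɛwθildi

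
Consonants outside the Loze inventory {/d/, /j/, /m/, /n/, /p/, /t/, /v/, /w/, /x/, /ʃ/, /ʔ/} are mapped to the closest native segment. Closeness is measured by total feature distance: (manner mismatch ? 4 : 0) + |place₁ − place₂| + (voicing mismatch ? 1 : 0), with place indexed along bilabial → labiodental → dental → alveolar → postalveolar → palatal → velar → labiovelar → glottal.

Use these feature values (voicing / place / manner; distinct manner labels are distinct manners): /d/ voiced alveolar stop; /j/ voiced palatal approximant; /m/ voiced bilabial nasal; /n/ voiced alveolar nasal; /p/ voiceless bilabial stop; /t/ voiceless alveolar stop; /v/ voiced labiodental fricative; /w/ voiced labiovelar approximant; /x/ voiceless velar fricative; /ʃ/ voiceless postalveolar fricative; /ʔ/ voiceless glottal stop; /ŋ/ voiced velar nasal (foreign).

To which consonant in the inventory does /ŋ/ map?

n

/n/ is closest: same manner (nasal), place distance 3 (velar→alveolar), same voicing; total 3. Next closest is /j/ at distance 5.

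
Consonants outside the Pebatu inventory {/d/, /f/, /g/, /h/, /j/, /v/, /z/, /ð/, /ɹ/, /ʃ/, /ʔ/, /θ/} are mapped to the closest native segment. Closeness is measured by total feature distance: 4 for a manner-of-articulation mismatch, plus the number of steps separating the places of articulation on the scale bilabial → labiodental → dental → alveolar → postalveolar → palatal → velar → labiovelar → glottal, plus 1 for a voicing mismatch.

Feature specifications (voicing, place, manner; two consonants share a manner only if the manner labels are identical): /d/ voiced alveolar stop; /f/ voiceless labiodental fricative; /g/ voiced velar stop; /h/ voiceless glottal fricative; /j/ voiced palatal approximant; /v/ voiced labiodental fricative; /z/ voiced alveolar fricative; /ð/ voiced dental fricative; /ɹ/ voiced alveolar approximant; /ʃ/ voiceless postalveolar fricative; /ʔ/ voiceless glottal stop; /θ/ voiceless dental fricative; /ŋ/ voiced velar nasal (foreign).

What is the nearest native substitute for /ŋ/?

/g/ is closest: manner differs (nasal→stop, +4), place distance 0 (velar→velar), same voicing; total 4. Next closest is /j/ at distance 5.

g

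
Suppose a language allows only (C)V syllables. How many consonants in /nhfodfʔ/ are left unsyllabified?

5

Syllabifying with onset maximization leaves /n/, /h/, /d/, /f/, /ʔ/ stranded (no codas are permitted; onsets are limited to one consonant).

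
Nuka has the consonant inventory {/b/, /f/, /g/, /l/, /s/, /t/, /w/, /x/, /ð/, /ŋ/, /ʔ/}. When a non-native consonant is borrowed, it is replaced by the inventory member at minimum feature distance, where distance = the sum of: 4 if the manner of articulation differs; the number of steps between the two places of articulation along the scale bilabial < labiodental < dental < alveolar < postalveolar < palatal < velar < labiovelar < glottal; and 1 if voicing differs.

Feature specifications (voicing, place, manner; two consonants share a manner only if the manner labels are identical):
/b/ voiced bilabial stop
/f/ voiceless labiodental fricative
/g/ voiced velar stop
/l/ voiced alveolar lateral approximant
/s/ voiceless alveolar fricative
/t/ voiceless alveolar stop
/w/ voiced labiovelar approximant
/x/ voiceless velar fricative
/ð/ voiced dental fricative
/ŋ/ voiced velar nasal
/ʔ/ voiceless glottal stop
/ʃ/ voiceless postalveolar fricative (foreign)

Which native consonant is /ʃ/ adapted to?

/s/ is closest: same manner (fricative), place distance 1 (postalveolar→alveolar), same voicing; total 1. Next closest is /x/ at distance 2.

s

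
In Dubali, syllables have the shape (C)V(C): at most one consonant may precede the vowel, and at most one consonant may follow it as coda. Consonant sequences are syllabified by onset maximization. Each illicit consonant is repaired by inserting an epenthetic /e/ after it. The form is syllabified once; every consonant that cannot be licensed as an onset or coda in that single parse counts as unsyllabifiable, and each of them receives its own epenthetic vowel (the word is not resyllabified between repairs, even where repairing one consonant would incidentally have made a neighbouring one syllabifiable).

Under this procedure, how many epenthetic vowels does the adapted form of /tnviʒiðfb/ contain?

4

The unsyllabifiable consonants are /t/, /n/, /f/, /b/; each receives one epenthetic vowel.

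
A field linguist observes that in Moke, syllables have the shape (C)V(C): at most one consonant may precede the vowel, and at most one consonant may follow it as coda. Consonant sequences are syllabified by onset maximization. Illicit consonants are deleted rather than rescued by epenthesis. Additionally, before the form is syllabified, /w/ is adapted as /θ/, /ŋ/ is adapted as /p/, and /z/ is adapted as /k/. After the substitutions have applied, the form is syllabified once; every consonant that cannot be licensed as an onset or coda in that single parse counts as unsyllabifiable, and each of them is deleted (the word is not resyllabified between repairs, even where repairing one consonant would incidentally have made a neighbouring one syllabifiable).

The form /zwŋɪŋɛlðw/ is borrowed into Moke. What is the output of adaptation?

Substitution: /z/ → /k/, /w/ → /θ/, /ŋ/ → /p/, giving /kθpɪpɛlðθ/.
Syllabifying with onset maximization leaves /k/, /θ/, /ð/, /θ/ stranded (at most one coda consonant is licensed; onsets are limited to one consonant).
Deletion applies to /k/, /θ/, /ð/, /θ/.

pɪpɛl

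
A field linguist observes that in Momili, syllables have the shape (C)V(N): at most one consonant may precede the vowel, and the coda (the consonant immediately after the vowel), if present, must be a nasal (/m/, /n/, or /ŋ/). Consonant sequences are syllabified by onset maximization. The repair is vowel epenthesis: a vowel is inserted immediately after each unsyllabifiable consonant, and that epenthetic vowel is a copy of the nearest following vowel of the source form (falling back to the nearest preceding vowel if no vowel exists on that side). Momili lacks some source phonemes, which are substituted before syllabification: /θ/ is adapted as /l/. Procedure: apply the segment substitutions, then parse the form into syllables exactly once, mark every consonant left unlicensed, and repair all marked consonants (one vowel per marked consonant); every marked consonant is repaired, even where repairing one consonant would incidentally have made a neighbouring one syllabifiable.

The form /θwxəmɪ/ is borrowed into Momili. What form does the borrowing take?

ləwəxəmɪ

Substitution: /θ/ → /l/, giving /lwxəmɪ/.
Syllabifying with onset maximization leaves /l/, /w/ stranded (only a nasal (/m/, /n/, or /ŋ/) is licensed in coda position; onsets are limited to one consonant).
Inserting the epenthetic vowel yields /l/ → /lə/, /w/ → /wə/.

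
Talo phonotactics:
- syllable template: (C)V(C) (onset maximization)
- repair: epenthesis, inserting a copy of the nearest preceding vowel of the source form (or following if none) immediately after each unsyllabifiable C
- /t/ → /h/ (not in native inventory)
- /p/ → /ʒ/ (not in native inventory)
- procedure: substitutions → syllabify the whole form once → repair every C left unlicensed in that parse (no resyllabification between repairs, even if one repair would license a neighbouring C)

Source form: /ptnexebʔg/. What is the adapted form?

ʒehenexebʔege

Substitution: /p/ → /ʒ/, /t/ → /h/, giving /ʒhnexebʔg/.
Under (C)V(C), the unsyllabifiable consonants are /ʒ/, /h/, /ʔ/, /g/ (at most one coda consonant is licensed; onsets are limited to one consonant).
Epenthesis after each stranded consonant: /ʒ/ → /ʒe/, /h/ → /he/, /ʔ/ → /ʔe/, /g/ → /ge/.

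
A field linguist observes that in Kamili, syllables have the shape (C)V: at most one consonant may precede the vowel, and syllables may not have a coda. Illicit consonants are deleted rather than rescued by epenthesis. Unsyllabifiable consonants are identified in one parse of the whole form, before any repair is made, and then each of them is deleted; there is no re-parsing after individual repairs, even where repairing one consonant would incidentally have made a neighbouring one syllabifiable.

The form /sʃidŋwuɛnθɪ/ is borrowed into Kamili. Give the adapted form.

Syllabifying with onset maximization leaves /s/, /d/, /ŋ/, /n/ stranded (no codas are permitted; onsets are limited to one consonant).
Each unlicensed consonant is deleted: /s/, /d/, /ŋ/, /n/.

ʃiwuɛθɪ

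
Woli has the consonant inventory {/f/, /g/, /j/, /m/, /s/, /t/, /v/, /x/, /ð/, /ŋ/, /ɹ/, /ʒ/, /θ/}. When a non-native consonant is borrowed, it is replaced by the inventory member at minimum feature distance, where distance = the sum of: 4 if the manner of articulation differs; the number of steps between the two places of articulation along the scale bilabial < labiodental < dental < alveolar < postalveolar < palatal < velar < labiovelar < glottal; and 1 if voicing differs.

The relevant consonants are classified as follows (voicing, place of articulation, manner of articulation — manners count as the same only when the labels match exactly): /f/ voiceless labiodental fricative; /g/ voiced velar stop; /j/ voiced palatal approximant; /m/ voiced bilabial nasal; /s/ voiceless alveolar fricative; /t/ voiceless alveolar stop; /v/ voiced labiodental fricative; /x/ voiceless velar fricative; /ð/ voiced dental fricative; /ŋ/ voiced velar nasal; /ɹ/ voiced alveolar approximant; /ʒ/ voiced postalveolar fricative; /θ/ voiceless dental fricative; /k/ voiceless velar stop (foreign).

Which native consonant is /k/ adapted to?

g

/g/ is closest: same manner (stop), place distance 0 (velar→velar), voicing differs (+1); total 1. Next closest is /t/ at distance 3.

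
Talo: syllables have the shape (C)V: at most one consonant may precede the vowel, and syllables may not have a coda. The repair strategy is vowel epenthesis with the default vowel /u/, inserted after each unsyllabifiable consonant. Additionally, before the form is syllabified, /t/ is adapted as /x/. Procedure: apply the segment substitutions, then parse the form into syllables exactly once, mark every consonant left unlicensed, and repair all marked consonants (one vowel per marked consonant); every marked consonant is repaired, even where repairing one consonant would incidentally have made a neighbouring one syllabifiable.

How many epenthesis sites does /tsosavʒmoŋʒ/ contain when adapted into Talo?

5

After substitution the input is /xsosavʒmoŋʒ/.
The unsyllabifiable consonants are /x/, /v/, /ʒ/, /ŋ/, /ʒ/; each receives one epenthetic vowel.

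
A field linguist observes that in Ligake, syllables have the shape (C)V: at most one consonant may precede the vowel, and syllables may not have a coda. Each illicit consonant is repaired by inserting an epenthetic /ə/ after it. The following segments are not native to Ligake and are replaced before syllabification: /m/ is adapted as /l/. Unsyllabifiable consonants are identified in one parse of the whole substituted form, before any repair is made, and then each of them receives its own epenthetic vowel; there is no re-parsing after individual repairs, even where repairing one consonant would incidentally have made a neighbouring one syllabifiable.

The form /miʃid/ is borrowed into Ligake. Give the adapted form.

liʃidə

Substitution: /m/ → /l/, giving /liʃid/.
The consonants /d/ cannot be parsed into a legal (C)V syllable (no codas are permitted; onsets are limited to one consonant).
Each unlicensed consonant becomes the onset of a new syllable: /d/ → /də/.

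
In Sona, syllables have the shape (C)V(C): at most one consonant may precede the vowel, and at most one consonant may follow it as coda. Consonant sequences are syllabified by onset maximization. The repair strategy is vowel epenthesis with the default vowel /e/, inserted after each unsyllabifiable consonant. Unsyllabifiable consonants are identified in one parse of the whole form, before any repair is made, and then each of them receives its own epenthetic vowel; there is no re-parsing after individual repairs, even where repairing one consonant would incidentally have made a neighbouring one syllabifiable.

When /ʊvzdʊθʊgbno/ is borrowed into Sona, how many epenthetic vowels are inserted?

The unsyllabifiable consonants are /z/, /b/; each receives one epenthetic vowel.

2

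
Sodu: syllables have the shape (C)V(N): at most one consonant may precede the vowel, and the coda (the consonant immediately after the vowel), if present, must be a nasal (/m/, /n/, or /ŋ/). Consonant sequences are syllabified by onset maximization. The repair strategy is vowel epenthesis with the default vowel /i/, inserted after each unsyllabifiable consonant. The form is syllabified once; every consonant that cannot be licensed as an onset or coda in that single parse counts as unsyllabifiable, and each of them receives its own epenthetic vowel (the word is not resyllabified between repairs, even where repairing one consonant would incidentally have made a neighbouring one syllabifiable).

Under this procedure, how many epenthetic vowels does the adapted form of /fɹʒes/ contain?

3

The unsyllabifiable consonants are /f/, /ɹ/, /s/; each receives one epenthetic vowel.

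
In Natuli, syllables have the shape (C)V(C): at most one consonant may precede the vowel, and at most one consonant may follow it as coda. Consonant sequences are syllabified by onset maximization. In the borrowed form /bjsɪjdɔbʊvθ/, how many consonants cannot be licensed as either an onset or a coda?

3

Under (C)V(C), the unsyllabifiable consonants are /b/, /j/, /θ/ (at most one coda consonant is licensed; onsets are limited to one consonant).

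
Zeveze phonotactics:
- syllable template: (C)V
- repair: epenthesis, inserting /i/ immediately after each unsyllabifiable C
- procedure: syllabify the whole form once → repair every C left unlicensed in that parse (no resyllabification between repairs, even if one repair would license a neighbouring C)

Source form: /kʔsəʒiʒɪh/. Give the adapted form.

kiʔisəʒiʒɪhi

The consonants /k/, /ʔ/, /h/ cannot be parsed into a legal (C)V syllable (no codas are permitted; onsets are limited to one consonant).
Epenthesis after each stranded consonant: /k/ → /ki/, /ʔ/ → /ʔi/, /h/ → /hi/.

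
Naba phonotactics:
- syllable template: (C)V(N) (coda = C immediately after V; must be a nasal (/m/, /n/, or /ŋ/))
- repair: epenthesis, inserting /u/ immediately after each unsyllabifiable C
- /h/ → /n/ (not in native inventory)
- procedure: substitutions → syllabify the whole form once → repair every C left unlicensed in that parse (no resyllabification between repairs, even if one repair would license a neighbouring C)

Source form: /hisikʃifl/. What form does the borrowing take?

Substitution: /h/ → /n/, giving /nisikʃifl/.
The consonants /k/, /f/, /l/ cannot be parsed into a legal (C)V(N) syllable (only a nasal (/m/, /n/, or /ŋ/) is licensed in coda position; onsets are limited to one consonant).
Inserting the epenthetic vowel yields /k/ → /ku/, /f/ → /fu/, /l/ → /lu/.

nisikuʃifulu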